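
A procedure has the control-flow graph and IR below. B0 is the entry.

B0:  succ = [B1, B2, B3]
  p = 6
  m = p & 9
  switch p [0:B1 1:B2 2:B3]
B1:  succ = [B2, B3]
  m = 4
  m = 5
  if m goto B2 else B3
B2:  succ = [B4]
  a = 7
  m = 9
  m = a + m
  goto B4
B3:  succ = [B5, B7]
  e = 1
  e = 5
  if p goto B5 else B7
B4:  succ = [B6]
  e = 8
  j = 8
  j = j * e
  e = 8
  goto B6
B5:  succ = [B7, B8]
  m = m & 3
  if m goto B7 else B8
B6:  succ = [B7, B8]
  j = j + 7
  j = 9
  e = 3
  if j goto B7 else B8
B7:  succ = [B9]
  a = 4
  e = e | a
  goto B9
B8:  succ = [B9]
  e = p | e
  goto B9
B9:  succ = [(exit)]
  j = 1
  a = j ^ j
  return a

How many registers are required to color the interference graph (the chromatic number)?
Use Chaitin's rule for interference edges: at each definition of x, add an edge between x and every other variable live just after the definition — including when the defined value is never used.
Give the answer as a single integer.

Block summaries:
  B0: def={m,p} ue=∅
  B1: def={m} ue=∅
  B2: def={a,m} ue=∅
  B3: def={e} ue={p}
  B4: def={e,j} ue=∅
  B5: def={m} ue={m}
  B6: def={e,j} ue={j}
  B7: def={a,e} ue={e}
  B8: def={e} ue={e,p}
  B9: def={a,j} ue=∅

Live sets:
  live B0: ∅→{m,p}
  live B1: {p}→{m,p}
  live B2: {p}→{p}
  live B3: {m,p}→{e,m,p}
  live B4: {p}→{j,p}
  live B5: {e,m,p}→{e,p}
  live B6: {j,p}→{e,p}
  live B7: {e}→∅
  live B8: {e,p}→∅
  live B9: ∅→∅

Interference:
  a — {e,m,p}
  e — {a,j,m,p}
  j — {e,p}
  m — {a,e,p}
  p — {a,e,j,m}

Registers:
  clique {a,e,m,p} ⇒ need ≥ 4
  4-colouring: R0={e}  R1={p}  R2={a,j}  R3={m}
  χ = 4

Answer: 4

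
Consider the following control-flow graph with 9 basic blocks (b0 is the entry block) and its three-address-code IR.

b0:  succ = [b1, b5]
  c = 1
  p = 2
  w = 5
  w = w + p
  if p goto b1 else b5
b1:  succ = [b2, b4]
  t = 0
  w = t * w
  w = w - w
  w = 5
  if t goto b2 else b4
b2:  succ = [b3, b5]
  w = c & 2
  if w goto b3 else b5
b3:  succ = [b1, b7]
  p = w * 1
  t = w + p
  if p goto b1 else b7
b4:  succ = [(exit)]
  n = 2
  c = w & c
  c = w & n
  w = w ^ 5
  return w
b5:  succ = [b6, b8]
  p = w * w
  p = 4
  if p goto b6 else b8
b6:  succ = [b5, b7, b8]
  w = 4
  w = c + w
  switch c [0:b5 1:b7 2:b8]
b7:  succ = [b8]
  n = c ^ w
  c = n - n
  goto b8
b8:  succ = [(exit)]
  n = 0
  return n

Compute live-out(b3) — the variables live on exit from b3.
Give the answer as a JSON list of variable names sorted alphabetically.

Block summaries:
  b0: def={c,p,w} ue=∅
  b1: def={t,w} ue={w}
  b2: def={w} ue={c}
  b3: def={p,t} ue={w}
  b4: def={c,n,w} ue={c,w}
  b5: def={p} ue={w}
  b6: def={w} ue={c}
  b7: def={c,n} ue={c,w}
  b8: def={n} ue=∅

Liveness:
  b0 li=∅ lo={c,w}
  b1 li={c,w} lo={c,w}
  b2 li={c} lo={c,w}
  b3 li={c,w} lo={c,w}
  b4 li={c,w} lo=∅
  b5 li={c,w} lo={c}
  b6 li={c} lo={c,w}
  b7 li={c,w} lo=∅
  b8 li=∅ lo=∅

live-out(b3) = ["c", "w"]

Answer: ["c", "w"]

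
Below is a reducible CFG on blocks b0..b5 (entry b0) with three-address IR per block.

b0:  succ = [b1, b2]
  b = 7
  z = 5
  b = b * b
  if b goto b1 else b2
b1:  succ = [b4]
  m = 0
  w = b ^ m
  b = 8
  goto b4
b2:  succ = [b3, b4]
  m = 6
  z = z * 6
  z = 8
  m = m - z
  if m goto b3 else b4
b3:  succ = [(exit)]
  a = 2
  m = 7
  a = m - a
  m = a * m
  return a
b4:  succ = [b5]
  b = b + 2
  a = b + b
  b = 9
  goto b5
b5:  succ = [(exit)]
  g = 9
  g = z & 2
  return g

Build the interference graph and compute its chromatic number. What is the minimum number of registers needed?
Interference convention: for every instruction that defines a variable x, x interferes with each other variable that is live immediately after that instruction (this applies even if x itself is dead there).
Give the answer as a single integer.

Answer: 3

Analysis:
Per-block:
  b0 def {b,z} use ∅
  b1 def {b,m,w} use {b}
  b2 def {m,z} use {z}
  b3 def {a,m} use ∅
  b4 def {a,b} use {b}
  b5 def {g} use {z}

Backward fixpoint:
  b0 li=∅ lo={b,z}
  b1 li={b,z} lo={b,z}
  b2 li={b,z} lo={b,z}
  b3 li=∅ lo=∅
  b4 li={b,z} lo={z}
  b5 li={z} lo=∅

Interfere edges:
  a — {m,z}
  b — {m,z}
  g — {z}
  m — {a,b,z}
  w — {z}
  z — {a,b,g,m,w}

Chromatic number:
  lower bound: {a,m,z} mutually conflict ⇒ χ ≥ 3
  3-colouring: R0={z}  R1={g,m,w}  R2={a,b}
  χ = 3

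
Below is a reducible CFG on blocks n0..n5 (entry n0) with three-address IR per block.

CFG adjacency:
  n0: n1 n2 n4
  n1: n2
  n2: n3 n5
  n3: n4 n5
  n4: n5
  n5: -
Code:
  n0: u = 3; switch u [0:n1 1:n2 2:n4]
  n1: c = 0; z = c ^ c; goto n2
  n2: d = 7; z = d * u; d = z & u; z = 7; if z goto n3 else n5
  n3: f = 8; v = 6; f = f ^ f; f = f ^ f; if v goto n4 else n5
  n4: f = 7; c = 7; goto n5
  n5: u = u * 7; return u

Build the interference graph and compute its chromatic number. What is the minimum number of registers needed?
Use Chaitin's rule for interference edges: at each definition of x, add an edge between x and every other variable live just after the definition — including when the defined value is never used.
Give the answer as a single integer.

Answer: 3

Working:
def/use:
  n0: def={u} ue=∅
  n1: def={c,z} ue=∅
  n2: def={d,z} ue={u}
  n3: def={f,v} ue=∅
  n4: def={c,f} ue=∅
  n5: def={u} ue={u}

Backward fixpoint:
  n0: in=∅ out={u}
  n1: in={u} out={u}
  n2: in={u} out={u}
  n3: in={u} out={u}
  n4: in={u} out={u}
  n5: in={u} out=∅

Conflict graph:
  c↔{u}
  d↔{u}
  f↔{u,v}
  u↔{c,d,f,v,z}
  v↔{f,u}
  z↔{u}

Registers:
  lower bound: {f,u,v} mutually conflict ⇒ χ ≥ 3
  3-colouring: c0={u}  c1={c,d,f,z}  c2={v}
  χ = 3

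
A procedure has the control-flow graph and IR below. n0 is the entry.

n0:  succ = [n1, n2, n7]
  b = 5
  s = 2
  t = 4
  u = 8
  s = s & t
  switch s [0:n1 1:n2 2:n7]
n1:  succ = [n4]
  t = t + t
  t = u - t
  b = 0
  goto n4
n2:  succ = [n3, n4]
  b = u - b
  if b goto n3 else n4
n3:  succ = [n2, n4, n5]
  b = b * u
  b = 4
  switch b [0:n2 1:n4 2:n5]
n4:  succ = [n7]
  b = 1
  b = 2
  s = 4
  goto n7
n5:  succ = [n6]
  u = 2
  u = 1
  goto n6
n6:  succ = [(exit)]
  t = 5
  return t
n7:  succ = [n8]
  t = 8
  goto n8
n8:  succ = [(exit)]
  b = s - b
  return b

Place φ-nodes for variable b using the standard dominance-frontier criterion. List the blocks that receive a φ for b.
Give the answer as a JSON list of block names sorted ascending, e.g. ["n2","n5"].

idom tree: n1←n0 n2←n0 n3←n2 n4←n0 n5←n3 n6←n5 n7←n0 n8←n7
Dom∩ at merges:
  n2: preds {n0,n3}: {n0} ∩ {n0,n2,n3} = {n0}; idom=n0
  n4: preds {n1,n2,n3}: {n0,n1} ∩ {n0,n2} ∩ {n0,n2,n3} = {n0}; idom=n0
  n7: preds {n0,n4}: {n0} ∩ {n0,n4} = {n0}; idom=n0

DF walk-up:
  n2←n0: walk · to n0
  n2←n3: walk n3→n2 to n0
  n4←n1: walk n1 to n0
  n4←n2: walk n2 to n0
  n4←n3: walk n3→n2 to n0
  n7←n0: walk · to n0
  n7←n4: walk n4 to n0
  n0 → ∅
  n1 → {n4}
  n2 → {n2,n4}
  n3 → {n2,n4}
  n4 → {n7}
  n5 → ∅
  n6 → ∅
  n7 → ∅
  n8 → ∅

φ for b: defs {n0,n1,n2,n3,n4,n8}
  DF⁺ = {n2,n4,n7}

Answer: ["n2", "n4", "n7"]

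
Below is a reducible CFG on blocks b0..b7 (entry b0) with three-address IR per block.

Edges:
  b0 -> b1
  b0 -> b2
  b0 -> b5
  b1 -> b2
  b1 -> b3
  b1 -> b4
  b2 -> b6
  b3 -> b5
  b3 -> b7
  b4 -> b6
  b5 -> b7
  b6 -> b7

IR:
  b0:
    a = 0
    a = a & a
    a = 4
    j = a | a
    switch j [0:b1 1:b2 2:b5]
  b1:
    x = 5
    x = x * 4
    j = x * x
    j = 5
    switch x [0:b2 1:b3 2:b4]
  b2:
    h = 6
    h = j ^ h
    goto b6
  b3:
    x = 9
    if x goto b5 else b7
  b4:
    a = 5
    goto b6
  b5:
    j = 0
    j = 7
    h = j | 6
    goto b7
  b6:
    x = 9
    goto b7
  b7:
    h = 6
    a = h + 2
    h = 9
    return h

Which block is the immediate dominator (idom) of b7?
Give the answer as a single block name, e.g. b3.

idom tree: b1←b0 b2←b0 b3←b1 b4←b1 b5←b0 b6←b0 b7←b0
Dom∩ at merges:
  b2: preds {b0,b1}: {b0} ∩ {b0,b1} = {b0}; idom=b0
  b5: preds {b0,b3}: {b0} ∩ {b0,b1,b3} = {b0}; idom=b0
  b6: preds {b2,b4}: {b0,b2} ∩ {b0,b1,b4} = {b0}; idom=b0
  b7: preds {b3,b5,b6}: {b0,b1,b3} ∩ {b0,b5} ∩ {b0,b6} = {b0}; idom=b0

idom(b7) = b0

Answer: b0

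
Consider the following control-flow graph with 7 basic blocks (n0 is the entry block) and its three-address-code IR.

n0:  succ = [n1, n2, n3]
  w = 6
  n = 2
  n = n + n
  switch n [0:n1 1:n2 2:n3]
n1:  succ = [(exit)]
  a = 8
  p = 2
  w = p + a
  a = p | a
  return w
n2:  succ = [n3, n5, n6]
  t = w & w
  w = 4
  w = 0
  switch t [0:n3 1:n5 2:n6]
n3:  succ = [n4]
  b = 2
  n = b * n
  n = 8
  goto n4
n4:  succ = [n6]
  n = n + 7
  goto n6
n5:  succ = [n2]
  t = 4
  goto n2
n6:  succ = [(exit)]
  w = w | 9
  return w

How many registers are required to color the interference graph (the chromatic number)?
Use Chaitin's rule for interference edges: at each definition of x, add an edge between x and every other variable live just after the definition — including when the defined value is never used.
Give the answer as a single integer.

Answer: 3

Derivation:
Block summaries:
  n0 def {n,w} use ∅
  n1 def {a,p,w} use ∅
  n2 def {t,w} use {w}
  n3 def {b,n} use {n}
  n4 def {n} use {n}
  n5 def {t} use ∅
  n6 def {w} use {w}

Live sets:
  n0 li=∅ lo={n,w}
  n1 li=∅ lo=∅
  n2 li={n,w} lo={n,w}
  n3 li={n,w} lo={n,w}
  n4 li={n,w} lo={w}
  n5 li={n,w} lo={n,w}
  n6 li={w} lo=∅

Conflict graph:
  a: {p,w}
  b: {n,w}
  n: {b,t,w}
  p: {a,w}
  t: {n,w}
  w: {a,b,n,p,t}

Registers:
  {a,p,w} pairwise interfere (3-clique) ⇒ χ ≥ 3
  assign a→R1 b→R2 n→R1 p→R2 t→R2 w→R0 — no edge inside a register ⇒ χ ≤ 3
  χ = 3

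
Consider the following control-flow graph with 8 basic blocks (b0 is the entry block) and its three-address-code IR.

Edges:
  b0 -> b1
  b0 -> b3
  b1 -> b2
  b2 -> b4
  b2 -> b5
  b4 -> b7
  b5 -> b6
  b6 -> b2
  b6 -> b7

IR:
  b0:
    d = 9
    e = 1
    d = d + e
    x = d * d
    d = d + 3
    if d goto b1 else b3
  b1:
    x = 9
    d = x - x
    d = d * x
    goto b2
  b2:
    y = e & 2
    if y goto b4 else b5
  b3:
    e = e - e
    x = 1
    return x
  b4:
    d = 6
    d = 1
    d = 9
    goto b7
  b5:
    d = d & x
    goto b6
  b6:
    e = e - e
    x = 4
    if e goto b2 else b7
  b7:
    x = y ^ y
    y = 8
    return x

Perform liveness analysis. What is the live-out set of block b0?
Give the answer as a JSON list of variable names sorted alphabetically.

Answer: ["e"]

Working:
def/use:
  b0: def={d,e,x} ue=∅
  b1: def={d,x} ue=∅
  b2: def={y} ue={e}
  b3: def={e,x} ue={e}
  b4: def={d} ue=∅
  b5: def={d} ue={d,x}
  b6: def={e,x} ue={e}
  b7: def={x,y} ue={y}

Liveness:
  b0: in=∅ out={e}
  b1: in={e} out={d,e,x}
  b2: in={d,e,x} out={d,e,x,y}
  b3: in={e} out=∅
  b4: in={y} out={y}
  b5: in={d,e,x,y} out={d,e,y}
  b6: in={d,e,y} out={d,e,x,y}
  b7: in={y} out=∅

live-out(b0) = ["e"]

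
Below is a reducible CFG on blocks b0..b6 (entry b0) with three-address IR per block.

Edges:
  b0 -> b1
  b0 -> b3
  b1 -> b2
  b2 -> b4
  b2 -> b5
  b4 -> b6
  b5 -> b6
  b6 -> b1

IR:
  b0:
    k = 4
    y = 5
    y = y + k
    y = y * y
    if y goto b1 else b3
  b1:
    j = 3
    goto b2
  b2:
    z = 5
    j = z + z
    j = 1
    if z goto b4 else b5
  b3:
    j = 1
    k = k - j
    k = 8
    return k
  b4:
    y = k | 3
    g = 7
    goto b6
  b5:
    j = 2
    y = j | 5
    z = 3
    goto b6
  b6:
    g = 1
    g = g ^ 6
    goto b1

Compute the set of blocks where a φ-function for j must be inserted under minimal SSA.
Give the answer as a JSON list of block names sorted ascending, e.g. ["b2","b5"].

idom tree: b1←b0 b2←b1 b3←b0 b4←b2 b5←b2 b6←b2
Dom at joins:
  b1: preds {b0,b6}: {b0} ∩ {b0,b1,b2,b6} = {b0}; idom=b0
  b6: preds {b4,b5}: {b0,b1,b2,b4} ∩ {b0,b1,b2,b5} = {b0,b1,b2}; idom=b2

Frontier:
  join b1 pred b0: · stop@b0
  join b1 pred b6: b6→b2→b1 stop@b0
  join b6 pred b4: b4 stop@b2
  join b6 pred b5: b5 stop@b2
  b0: DF=∅
  b1: DF={b1}
  b2: DF={b1}
  b3: DF=∅
  b4: DF={b6}
  b5: DF={b6}
  b6: DF={b1}

φ for j: defs {b1,b2,b3,b5}
  DF⁺ = {b1,b6}

Answer: ["b1", "b6"]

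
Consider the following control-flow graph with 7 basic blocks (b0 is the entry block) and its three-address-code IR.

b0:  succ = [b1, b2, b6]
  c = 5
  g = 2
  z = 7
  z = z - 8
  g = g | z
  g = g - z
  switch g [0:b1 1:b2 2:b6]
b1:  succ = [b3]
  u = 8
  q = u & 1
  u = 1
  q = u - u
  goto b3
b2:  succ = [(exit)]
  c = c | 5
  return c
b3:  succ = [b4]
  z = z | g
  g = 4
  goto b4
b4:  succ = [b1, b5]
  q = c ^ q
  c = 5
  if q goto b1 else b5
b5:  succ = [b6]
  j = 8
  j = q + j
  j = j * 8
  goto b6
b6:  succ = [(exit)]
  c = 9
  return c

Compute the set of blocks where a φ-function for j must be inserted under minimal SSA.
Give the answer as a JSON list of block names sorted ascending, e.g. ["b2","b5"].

idom tree: b1←b0 b2←b0 b3←b1 b4←b3 b5←b4 b6←b0
Dom at joins:
  b1: preds {b0,b4}: {b0} ∩ {b0,b1,b3,b4} = {b0}; idom=b0
  b6: preds {b0,b5}: {b0} ∩ {b0,b1,b3,b4,b5} = {b0}; idom=b0

DF walk-up:
  b1←b0: walk · to b0
  b1←b4: walk b4→b3→b1 to b0
  b6←b0: walk · to b0
  b6←b5: walk b5→b4→b3→b1 to b0
  b0: DF=∅
  b1: DF={b1,b6}
  b2: DF=∅
  b3: DF={b1,b6}
  b4: DF={b1,b6}
  b5: DF={b6}
  b6: DF=∅

φ for j: defs {b5}
  DF⁺ = {b6}

Answer: ["b6"]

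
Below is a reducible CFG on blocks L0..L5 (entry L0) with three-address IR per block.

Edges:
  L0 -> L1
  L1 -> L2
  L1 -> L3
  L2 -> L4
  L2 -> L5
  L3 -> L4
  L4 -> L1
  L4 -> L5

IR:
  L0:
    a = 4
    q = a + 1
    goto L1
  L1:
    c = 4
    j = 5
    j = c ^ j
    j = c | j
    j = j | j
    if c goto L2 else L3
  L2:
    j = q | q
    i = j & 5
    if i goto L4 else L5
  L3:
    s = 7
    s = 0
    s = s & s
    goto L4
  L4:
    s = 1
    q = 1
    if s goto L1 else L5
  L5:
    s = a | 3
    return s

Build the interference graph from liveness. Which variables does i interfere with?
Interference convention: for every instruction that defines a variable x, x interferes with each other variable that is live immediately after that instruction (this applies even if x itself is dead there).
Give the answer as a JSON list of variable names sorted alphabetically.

def/use:
  L0 def {a,q} use ∅
  L1 def {c,j} use ∅
  L2 def {i,j} use {q}
  L3 def {s} use ∅
  L4 def {q,s} use ∅
  L5 def {s} use {a}

Live sets:
  L0: in=∅ out={a,q}
  L1: in={a,q} out={a,q}
  L2: in={a,q} out={a}
  L3: in={a} out={a}
  L4: in={a} out={a,q}
  L5: in={a} out=∅

Conflict graph:
  a — {c,i,j,q,s}
  c — {a,j,q}
  i — {a}
  j — {a,c,q}
  q — {a,c,j,s}
  s — {a,q}

N(i) = ["a"]

Answer: ["a"]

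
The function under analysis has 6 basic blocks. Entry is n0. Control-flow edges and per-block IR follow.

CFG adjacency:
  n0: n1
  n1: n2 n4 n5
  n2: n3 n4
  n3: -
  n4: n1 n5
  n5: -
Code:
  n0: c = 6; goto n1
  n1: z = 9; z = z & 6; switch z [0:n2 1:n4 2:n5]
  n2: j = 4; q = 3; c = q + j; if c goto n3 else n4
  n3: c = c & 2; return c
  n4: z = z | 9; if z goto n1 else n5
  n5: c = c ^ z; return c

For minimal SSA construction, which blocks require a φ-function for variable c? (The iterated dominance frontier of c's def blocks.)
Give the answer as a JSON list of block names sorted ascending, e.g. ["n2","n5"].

Answer: ["n1", "n4", "n5"]

Analysis:
idom tree: n1←n0 n2←n1 n3←n2 n4←n1 n5←n1
Dom at joins:
  n1: preds {n0,n4}: {n0} ∩ {n0,n1,n4} = {n0}; idom=n0
  n4: preds {n1,n2}: {n0,n1} ∩ {n0,n1,n2} = {n0,n1}; idom=n1
  n5: preds {n1,n4}: {n0,n1} ∩ {n0,n1,n4} = {n0,n1}; idom=n1

DF derivation:
  n1←n0: walk · to n0
  n1←n4: walk n4→n1 to n0
  n4←n1: walk · to n1
  n4←n2: walk n2 to n1
  n5←n1: walk · to n1
  n5←n4: walk n4 to n1
  n0: DF=∅
  n1: DF={n1}
  n2: DF={n4}
  n3: DF=∅
  n4: DF={n1,n5}
  n5: DF=∅

φ for c: defs {n0,n2,n3,n5}
  DF⁺ = {n1,n4,n5}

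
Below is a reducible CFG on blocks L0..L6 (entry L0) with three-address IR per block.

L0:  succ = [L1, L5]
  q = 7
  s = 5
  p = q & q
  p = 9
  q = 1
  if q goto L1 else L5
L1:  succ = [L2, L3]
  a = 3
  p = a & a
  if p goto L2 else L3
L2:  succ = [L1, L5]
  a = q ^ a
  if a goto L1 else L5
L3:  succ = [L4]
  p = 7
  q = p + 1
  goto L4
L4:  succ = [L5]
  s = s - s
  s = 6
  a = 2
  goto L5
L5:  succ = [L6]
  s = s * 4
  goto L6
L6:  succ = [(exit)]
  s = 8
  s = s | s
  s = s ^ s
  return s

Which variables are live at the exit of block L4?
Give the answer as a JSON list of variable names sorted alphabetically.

def/use:
  L0: {p,q,s} / ∅
  L1: {a,p} / ∅
  L2: {a} / {a,q}
  L3: {p,q} / ∅
  L4: {a,s} / {s}
  L5: {s} / {s}
  L6: {s} / ∅

Live sets:
  live L0: ∅→{q,s}
  live L1: {q,s}→{a,q,s}
  live L2: {a,q,s}→{q,s}
  live L3: {s}→{s}
  live L4: {s}→{s}
  live L5: {s}→∅
  live L6: ∅→∅

live-out(L4) = ["s"]

Answer: ["s"]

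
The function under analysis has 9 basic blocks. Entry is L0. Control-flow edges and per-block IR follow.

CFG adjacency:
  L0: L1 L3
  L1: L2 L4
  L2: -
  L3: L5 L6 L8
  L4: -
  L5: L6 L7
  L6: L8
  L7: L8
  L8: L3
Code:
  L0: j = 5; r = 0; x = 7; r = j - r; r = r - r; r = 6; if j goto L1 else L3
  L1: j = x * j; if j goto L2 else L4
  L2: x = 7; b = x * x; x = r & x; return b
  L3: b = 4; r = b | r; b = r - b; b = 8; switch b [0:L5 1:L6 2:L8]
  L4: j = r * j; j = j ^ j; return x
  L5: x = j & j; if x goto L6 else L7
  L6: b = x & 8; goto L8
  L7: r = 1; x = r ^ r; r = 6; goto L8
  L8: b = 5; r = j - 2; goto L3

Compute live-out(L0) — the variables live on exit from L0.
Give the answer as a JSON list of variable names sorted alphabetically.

Answer: ["j", "r", "x"]

Working:
Per-block:
  L0: {j,r,x} / ∅
  L1: {j} / {j,x}
  L2: {b,x} / {r}
  L3: {b,r} / {r}
  L4: {j} / {j,r,x}
  L5: {x} / {j}
  L6: {b} / {x}
  L7: {r,x} / ∅
  L8: {b,r} / {j}

Backward fixpoint:
  L0: in=∅ out={j,r,x}
  L1: in={j,r,x} out={j,r,x}
  L2: in={r} out=∅
  L3: in={j,r,x} out={j,x}
  L4: in={j,r,x} out=∅
  L5: in={j} out={j,x}
  L6: in={j,x} out={j,x}
  L7: in={j} out={j,x}
  L8: in={j,x} out={j,r,x}

live-out(L0) = ["j", "r", "x"]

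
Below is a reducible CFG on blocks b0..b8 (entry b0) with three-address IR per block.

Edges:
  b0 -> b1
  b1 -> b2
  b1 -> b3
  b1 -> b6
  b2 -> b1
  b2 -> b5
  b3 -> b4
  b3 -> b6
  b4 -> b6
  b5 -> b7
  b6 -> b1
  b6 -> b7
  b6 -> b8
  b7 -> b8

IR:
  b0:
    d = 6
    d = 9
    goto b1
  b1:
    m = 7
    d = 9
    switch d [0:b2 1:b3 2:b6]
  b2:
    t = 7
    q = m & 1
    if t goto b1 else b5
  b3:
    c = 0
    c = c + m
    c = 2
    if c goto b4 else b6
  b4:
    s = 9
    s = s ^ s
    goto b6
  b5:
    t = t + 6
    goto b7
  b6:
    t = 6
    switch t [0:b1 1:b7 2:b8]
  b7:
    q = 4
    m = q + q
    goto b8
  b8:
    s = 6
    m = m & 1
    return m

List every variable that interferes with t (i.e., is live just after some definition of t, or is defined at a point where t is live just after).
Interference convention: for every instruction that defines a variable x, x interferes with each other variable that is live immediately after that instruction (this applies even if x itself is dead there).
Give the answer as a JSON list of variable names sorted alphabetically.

Answer: ["m", "q"]

Working:
Block summaries:
  b0: def={d} ue=∅
  b1: def={d,m} ue=∅
  b2: def={q,t} ue={m}
  b3: def={c} ue={m}
  b4: def={s} ue=∅
  b5: def={t} ue={t}
  b6: def={t} ue=∅
  b7: def={m,q} ue=∅
  b8: def={m,s} ue={m}

Liveness:
  live b0: ∅→∅
  live b1: ∅→{m}
  live b2: {m}→{t}
  live b3: {m}→{m}
  live b4: {m}→{m}
  live b5: {t}→∅
  live b6: {m}→{m}
  live b7: ∅→{m}
  live b8: {m}→∅

Conflict graph:
  c — {m}
  d — {m}
  m — {c,d,s,t}
  q — {t}
  s — {m}
  t — {m,q}

N(t) = ["m", "q"]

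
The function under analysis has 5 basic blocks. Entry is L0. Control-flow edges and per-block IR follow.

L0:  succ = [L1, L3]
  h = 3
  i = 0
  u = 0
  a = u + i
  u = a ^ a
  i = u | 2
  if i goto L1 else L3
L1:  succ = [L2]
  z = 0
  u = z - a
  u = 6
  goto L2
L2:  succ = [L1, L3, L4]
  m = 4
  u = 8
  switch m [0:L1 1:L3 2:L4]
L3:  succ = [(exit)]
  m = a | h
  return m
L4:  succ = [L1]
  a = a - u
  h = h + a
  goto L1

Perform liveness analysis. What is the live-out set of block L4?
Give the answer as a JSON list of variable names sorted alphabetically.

Answer: ["a", "h"]

Analysis:
def/use:
  L0 def {a,h,i,u} use ∅
  L1 def {u,z} use {a}
  L2 def {m,u} use ∅
  L3 def {m} use {a,h}
  L4 def {a,h} use {a,h,u}

Live sets:
  L0 li=∅ lo={a,h}
  L1 li={a,h} lo={a,h}
  L2 li={a,h} lo={a,h,u}
  L3 li={a,h} lo=∅
  L4 li={a,h,u} lo={a,h}

live-out(L4) = ["a", "h"]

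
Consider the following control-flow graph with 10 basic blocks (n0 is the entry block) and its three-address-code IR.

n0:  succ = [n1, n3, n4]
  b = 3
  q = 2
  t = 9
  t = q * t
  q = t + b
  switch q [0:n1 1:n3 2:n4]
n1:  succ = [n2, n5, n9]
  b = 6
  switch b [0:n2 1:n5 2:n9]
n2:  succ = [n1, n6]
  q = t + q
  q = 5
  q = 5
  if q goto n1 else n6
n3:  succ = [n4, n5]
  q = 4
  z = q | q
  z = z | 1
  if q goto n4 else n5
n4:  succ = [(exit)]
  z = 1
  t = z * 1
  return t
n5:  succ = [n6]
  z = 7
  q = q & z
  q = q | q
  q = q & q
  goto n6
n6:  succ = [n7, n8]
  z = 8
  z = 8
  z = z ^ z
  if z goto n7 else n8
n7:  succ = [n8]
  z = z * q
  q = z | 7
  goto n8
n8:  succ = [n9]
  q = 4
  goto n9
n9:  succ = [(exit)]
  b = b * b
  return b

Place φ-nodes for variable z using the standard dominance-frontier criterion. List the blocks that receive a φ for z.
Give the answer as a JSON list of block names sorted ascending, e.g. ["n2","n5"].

Answer: ["n4", "n5", "n6", "n8", "n9"]

Working:
idom tree: n1←n0 n2←n1 n3←n0 n4←n0 n5←n0 n6←n0 n7←n6 n8←n6 n9←n0
Join-block Dom:
  n1: preds {n0,n2}: {n0} ∩ {n0,n1,n2} = {n0}; idom=n0
  n4: preds {n0,n3}: {n0} ∩ {n0,n3} = {n0}; idom=n0
  n5: preds {n1,n3}: {n0,n1} ∩ {n0,n3} = {n0}; idom=n0
  n6: preds {n2,n5}: {n0,n1,n2} ∩ {n0,n5} = {n0}; idom=n0
  n8: preds {n6,n7}: {n0,n6} ∩ {n0,n6,n7} = {n0,n6}; idom=n6
  n9: preds {n1,n8}: {n0,n1} ∩ {n0,n6,n8} = {n0}; idom=n0

DF derivation:
  join n1 pred n0: · stop@n0
  join n1 pred n2: n2→n1 stop@n0
  join n4 pred n0: · stop@n0
  join n4 pred n3: n3 stop@n0
  join n5 pred n1: n1 stop@n0
  join n5 pred n3: n3 stop@n0
  join n6 pred n2: n2→n1 stop@n0
  join n6 pred n5: n5 stop@n0
  join n8 pred n6: · stop@n6
  join n8 pred n7: n7 stop@n6
  join n9 pred n1: n1 stop@n0
  join n9 pred n8: n8→n6 stop@n0
  n0: DF=∅
  n1: DF={n1,n5,n6,n9}
  n2: DF={n1,n6}
  n3: DF={n4,n5}
  n4: DF=∅
  n5: DF={n6}
  n6: DF={n9}
  n7: DF={n8}
  n8: DF={n9}
  n9: DF=∅

φ for z: defs {n3,n4,n5,n6,n7}
  DF⁺ = {n4,n5,n6,n8,n9}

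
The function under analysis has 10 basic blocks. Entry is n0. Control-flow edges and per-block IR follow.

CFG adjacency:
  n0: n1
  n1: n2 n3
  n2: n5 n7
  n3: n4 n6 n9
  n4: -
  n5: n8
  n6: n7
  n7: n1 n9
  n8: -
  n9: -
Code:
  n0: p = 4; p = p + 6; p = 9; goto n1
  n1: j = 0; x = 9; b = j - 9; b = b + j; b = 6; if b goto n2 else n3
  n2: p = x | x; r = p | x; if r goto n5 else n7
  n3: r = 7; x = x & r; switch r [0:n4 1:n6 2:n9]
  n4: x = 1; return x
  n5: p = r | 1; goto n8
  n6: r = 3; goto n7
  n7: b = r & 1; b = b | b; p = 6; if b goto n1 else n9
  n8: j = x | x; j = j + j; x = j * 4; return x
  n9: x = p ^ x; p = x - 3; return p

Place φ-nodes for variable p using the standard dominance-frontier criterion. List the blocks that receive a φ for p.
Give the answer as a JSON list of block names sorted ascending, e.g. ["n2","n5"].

Answer: ["n1", "n7", "n9"]

Analysis:
idom tree: n1←n0 n2←n1 n3←n1 n4←n3 n5←n2 n6←n3 n7←n1 n8←n5 n9←n1
Dom at joins:
  n1: preds {n0,n7}: {n0} ∩ {n0,n1,n7} = {n0}; idom=n0
  n7: preds {n2,n6}: {n0,n1,n2} ∩ {n0,n1,n3,n6} = {n0,n1}; idom=n1
  n9: preds {n3,n7}: {n0,n1,n3} ∩ {n0,n1,n7} = {n0,n1}; idom=n1

DF walk-up:
  join n1 pred n0: · stop@n0
  join n1 pred n7: n7→n1 stop@n0
  join n7 pred n2: n2 stop@n1
  join n7 pred n6: n6→n3 stop@n1
  join n9 pred n3: n3 stop@n1
  join n9 pred n7: n7 stop@n1
  DF(n0)=∅
  DF(n1)={n1}
  DF(n2)={n7}
  DF(n3)={n7,n9}
  DF(n4)=∅
  DF(n5)=∅
  DF(n6)={n7}
  DF(n7)={n1,n9}
  DF(n8)=∅
  DF(n9)=∅

φ for p: defs {n0,n2,n5,n7,n9}
  DF⁺ = {n1,n7,n9}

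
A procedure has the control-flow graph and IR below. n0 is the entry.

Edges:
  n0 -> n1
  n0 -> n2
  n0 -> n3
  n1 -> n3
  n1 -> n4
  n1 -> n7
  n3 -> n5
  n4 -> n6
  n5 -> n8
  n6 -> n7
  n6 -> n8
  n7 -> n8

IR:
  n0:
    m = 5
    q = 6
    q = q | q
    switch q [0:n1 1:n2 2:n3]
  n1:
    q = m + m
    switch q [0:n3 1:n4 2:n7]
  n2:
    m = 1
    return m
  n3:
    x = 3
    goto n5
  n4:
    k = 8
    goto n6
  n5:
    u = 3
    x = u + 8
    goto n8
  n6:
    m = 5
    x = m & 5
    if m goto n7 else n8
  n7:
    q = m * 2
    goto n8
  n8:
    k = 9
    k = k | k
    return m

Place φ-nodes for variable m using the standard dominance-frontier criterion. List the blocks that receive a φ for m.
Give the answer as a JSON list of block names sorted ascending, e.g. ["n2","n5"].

idom tree: n1←n0 n2←n0 n3←n0 n4←n1 n5←n3 n6←n4 n7←n1 n8←n0
Dom∩ at merges:
  n3: preds {n0,n1}: {n0} ∩ {n0,n1} = {n0}; idom=n0
  n7: preds {n1,n6}: {n0,n1} ∩ {n0,n1,n4,n6} = {n0,n1}; idom=n1
  n8: preds {n5,n6,n7}: {n0,n3,n5} ∩ {n0,n1,n4,n6} ∩ {n0,n1,n7} = {n0}; idom=n0

DF walk-up:
  join n3 pred n0: · stop@n0
  join n3 pred n1: n1 stop@n0
  join n7 pred n1: · stop@n1
  join n7 pred n6: n6→n4 stop@n1
  join n8 pred n5: n5→n3 stop@n0
  join n8 pred n6: n6→n4→n1 stop@n0
  join n8 pred n7: n7→n1 stop@n0
  DF(n0)=∅
  DF(n1)={n3,n8}
  DF(n2)=∅
  DF(n3)={n8}
  DF(n4)={n7,n8}
  DF(n5)={n8}
  DF(n6)={n7,n8}
  DF(n7)={n8}
  DF(n8)=∅

φ for m: defs {n0,n2,n6}
  DF⁺ = {n7,n8}

Answer: ["n7", "n8"]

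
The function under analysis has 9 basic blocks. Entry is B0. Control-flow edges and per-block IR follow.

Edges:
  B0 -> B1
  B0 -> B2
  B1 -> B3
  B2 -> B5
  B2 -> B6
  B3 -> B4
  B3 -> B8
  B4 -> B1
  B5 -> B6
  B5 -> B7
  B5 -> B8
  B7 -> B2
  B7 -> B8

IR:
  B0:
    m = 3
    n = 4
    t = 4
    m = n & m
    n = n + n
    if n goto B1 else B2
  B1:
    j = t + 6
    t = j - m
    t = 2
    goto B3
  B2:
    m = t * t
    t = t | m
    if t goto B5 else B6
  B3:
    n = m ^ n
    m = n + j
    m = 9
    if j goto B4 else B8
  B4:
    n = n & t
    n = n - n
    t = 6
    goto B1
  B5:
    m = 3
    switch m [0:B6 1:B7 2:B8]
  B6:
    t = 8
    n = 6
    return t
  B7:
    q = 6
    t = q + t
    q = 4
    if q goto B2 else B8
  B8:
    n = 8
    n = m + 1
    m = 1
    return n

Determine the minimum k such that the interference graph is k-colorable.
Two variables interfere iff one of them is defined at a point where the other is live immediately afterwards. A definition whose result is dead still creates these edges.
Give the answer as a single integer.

Answer: 4

Derivation:
def/use:
  B0: def={m,n,t} ue=∅
  B1: def={j,t} ue={m,t}
  B2: def={m,t} ue={t}
  B3: def={m,n} ue={j,m,n}
  B4: def={n,t} ue={n,t}
  B5: def={m} ue=∅
  B6: def={n,t} ue=∅
  B7: def={q,t} ue={t}
  B8: def={m,n} ue={m}

Liveness:
  B0 li=∅ lo={m,n,t}
  B1 li={m,n,t} lo={j,m,n,t}
  B2 li={t} lo={t}
  B3 li={j,m,n,t} lo={m,n,t}
  B4 li={m,n,t} lo={m,n,t}
  B5 li={t} lo={m,t}
  B6 li=∅ lo=∅
  B7 li={m,t} lo={m,t}
  B8 li={m} lo=∅

Interference:
  j↔{m,n,t}
  m↔{j,n,q,t}
  n↔{j,m,t}
  q↔{m,t}
  t↔{j,m,n,q}

Colouring:
  lower bound: {j,m,n,t} mutually conflict ⇒ χ ≥ 4
  4-colouring: R0={m}  R1={t}  R2={j,q}  R3={n}
  χ = 4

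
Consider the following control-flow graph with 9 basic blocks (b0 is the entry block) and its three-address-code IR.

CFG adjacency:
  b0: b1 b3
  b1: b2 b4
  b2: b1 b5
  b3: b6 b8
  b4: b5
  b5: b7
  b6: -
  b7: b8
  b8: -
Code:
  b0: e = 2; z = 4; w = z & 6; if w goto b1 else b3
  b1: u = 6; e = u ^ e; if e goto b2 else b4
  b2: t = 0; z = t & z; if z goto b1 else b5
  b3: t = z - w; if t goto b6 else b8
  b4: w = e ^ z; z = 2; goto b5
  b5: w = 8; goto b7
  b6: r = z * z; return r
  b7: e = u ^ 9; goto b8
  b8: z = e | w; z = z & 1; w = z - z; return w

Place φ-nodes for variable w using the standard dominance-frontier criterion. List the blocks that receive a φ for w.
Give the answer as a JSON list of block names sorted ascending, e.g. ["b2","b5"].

idom tree: b1←b0 b2←b1 b3←b0 b4←b1 b5←b1 b6←b3 b7←b5 b8←b0
Join-block Dom:
  b1: preds {b0,b2}: {b0} ∩ {b0,b1,b2} = {b0}; idom=b0
  b5: preds {b2,b4}: {b0,b1,b2} ∩ {b0,b1,b4} = {b0,b1}; idom=b1
  b8: preds {b3,b7}: {b0,b3} ∩ {b0,b1,b5,b7} = {b0}; idom=b0

DF walk-up:
  join b1 pred b0: · stop@b0
  join b1 pred b2: b2→b1 stop@b0
  join b5 pred b2: b2 stop@b1
  join b5 pred b4: b4 stop@b1
  join b8 pred b3: b3 stop@b0
  join b8 pred b7: b7→b5→b1 stop@b0
  b0 → ∅
  b1 → {b1,b8}
  b2 → {b1,b5}
  b3 → {b8}
  b4 → {b5}
  b5 → {b8}
  b6 → ∅
  b7 → {b8}
  b8 → ∅

φ for w: defs {b0,b4,b5,b8}
  DF⁺ = {b5,b8}

Answer: ["b5", "b8"]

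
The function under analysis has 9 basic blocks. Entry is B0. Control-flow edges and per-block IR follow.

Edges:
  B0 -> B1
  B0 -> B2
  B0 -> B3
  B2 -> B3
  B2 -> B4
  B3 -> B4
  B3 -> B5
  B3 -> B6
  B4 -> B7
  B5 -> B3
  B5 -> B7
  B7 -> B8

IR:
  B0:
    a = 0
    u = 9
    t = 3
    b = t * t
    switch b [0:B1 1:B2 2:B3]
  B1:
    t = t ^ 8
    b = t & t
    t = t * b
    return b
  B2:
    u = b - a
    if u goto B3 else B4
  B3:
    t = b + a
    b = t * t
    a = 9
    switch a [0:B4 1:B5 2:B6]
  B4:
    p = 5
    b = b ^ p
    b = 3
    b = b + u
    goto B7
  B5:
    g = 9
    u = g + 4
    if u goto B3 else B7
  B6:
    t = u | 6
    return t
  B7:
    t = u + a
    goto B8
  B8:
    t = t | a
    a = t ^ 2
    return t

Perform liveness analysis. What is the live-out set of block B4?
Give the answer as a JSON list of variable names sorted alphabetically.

Per-block:
  B0 def {a,b,t,u} use ∅
  B1 def {b,t} use {t}
  B2 def {u} use {a,b}
  B3 def {a,b,t} use {a,b}
  B4 def {b,p} use {b,u}
  B5 def {g,u} use ∅
  B6 def {t} use {u}
  B7 def {t} use {a,u}
  B8 def {a,t} use {a,t}

Live sets:
  live B0: ∅→{a,b,t,u}
  live B1: {t}→∅
  live B2: {a,b}→{a,b,u}
  live B3: {a,b,u}→{a,b,u}
  live B4: {a,b,u}→{a,u}
  live B5: {a,b}→{a,b,u}
  live B6: {u}→∅
  live B7: {a,u}→{a,t}
  live B8: {a,t}→∅

live-out(B4) = ["a", "u"]

Answer: ["a", "u"]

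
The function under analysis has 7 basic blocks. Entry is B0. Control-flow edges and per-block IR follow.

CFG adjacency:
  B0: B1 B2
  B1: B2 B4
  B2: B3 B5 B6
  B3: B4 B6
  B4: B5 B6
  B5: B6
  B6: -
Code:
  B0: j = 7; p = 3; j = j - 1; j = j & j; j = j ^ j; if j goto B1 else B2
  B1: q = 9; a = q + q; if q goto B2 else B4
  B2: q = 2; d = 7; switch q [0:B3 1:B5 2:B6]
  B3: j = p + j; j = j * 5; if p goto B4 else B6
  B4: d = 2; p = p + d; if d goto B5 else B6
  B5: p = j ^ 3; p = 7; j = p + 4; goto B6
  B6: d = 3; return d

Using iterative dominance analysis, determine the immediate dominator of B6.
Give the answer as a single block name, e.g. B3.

idom tree: B1←B0 B2←B0 B3←B2 B4←B0 B5←B0 B6←B0
Dom∩ at merges:
  B2: preds {B0,B1}: {B0} ∩ {B0,B1} = {B0}; idom=B0
  B4: preds {B1,B3}: {B0,B1} ∩ {B0,B2,B3} = {B0}; idom=B0
  B5: preds {B2,B4}: {B0,B2} ∩ {B0,B4} = {B0}; idom=B0
  B6: preds {B2,B3,B4,B5}: {B0,B2} ∩ {B0,B2,B3} ∩ {B0,B4} ∩ {B0,B5} = {B0}; idom=B0

idom(B6) = B0

Answer: B0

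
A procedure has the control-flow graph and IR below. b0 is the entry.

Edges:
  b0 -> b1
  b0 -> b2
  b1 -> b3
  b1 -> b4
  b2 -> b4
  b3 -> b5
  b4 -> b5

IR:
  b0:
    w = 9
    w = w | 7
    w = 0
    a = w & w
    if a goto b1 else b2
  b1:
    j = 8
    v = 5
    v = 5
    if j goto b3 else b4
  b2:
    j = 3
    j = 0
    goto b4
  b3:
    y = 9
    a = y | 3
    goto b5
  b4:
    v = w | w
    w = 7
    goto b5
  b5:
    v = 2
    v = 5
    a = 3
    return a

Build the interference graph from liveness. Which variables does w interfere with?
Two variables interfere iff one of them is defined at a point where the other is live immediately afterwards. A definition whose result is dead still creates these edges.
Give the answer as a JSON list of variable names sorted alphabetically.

Answer: ["a", "j", "v"]

Working:
Block summaries:
  b0: {a,w} / ∅
  b1: {j,v} / ∅
  b2: {j} / ∅
  b3: {a,y} / ∅
  b4: {v,w} / {w}
  b5: {a,v} / ∅

Backward fixpoint:
  b0: in=∅ out={w}
  b1: in={w} out={w}
  b2: in={w} out={w}
  b3: in=∅ out=∅
  b4: in={w} out=∅
  b5: in=∅ out=∅

Interfere edges:
  a↔{w}
  j↔{v,w}
  v↔{j,w}
  w↔{a,j,v}
  y↔∅

N(w) = ["a", "j", "v"]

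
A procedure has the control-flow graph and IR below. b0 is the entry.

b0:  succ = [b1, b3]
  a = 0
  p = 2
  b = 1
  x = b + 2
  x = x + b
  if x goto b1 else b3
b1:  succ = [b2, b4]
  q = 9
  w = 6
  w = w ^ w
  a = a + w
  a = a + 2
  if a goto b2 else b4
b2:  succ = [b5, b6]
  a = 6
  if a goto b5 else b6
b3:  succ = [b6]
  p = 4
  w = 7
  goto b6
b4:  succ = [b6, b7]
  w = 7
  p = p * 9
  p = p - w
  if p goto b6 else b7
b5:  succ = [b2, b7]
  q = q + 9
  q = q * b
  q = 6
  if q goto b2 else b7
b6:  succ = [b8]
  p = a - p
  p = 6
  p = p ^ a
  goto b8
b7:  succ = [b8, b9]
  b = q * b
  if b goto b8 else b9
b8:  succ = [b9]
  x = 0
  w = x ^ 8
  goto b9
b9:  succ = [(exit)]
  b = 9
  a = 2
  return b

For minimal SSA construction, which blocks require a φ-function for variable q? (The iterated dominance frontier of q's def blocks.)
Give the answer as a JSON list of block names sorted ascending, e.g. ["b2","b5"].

idom tree: b1←b0 b2←b1 b3←b0 b4←b1 b5←b2 b6←b0 b7←b1 b8←b0 b9←b0
Join-block Dom:
  b2: preds {b1,b5}: {b0,b1} ∩ {b0,b1,b2,b5} = {b0,b1}; idom=b1
  b6: preds {b2,b3,b4}: {b0,b1,b2} ∩ {b0,b3} ∩ {b0,b1,b4} = {b0}; idom=b0
  b7: preds {b4,b5}: {b0,b1,b4} ∩ {b0,b1,b2,b5} = {b0,b1}; idom=b1
  b8: preds {b6,b7}: {b0,b6} ∩ {b0,b1,b7} = {b0}; idom=b0
  b9: preds {b7,b8}: {b0,b1,b7} ∩ {b0,b8} = {b0}; idom=b0

DF derivation:
  join b2 pred b1: · stop@b1
  join b2 pred b5: b5→b2 stop@b1
  join b6 pred b2: b2→b1 stop@b0
  join b6 pred b3: b3 stop@b0
  join b6 pred b4: b4→b1 stop@b0
  join b7 pred b4: b4 stop@b1
  join b7 pred b5: b5→b2 stop@b1
  join b8 pred b6: b6 stop@b0
  join b8 pred b7: b7→b1 stop@b0
  join b9 pred b7: b7→b1 stop@b0
  join b9 pred b8: b8 stop@b0
  b0: DF=∅
  b1: DF={b6,b8,b9}
  b2: DF={b2,b6,b7}
  b3: DF={b6}
  b4: DF={b6,b7}
  b5: DF={b2,b7}
  b6: DF={b8}
  b7: DF={b8,b9}
  b8: DF={b9}
  b9: DF=∅

φ for q: defs {b1,b5}
  DF⁺ = {b2,b6,b7,b8,b9}

Answer: ["b2", "b6", "b7", "b8", "b9"]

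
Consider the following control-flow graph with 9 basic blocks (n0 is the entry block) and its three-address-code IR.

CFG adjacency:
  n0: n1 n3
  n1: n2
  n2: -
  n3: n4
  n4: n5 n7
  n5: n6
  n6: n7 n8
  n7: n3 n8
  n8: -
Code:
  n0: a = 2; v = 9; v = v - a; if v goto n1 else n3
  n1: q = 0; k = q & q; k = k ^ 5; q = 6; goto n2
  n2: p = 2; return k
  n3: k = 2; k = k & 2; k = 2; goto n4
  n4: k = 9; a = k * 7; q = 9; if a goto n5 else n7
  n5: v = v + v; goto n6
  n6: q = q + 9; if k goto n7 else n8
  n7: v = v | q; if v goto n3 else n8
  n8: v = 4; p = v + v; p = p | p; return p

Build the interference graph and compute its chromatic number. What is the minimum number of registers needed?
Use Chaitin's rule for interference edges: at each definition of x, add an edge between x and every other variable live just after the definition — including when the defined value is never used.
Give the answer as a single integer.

Answer: 4

Working:
Block summaries:
  n0: {a,v} / ∅
  n1: {k,q} / ∅
  n2: {p} / {k}
  n3: {k} / ∅
  n4: {a,k,q} / ∅
  n5: {v} / {v}
  n6: {q} / {k,q}
  n7: {v} / {q,v}
  n8: {p,v} / ∅

Live sets:
  live n0: ∅→{v}
  live n1: ∅→{k}
  live n2: {k}→∅
  live n3: {v}→{v}
  live n4: {v}→{k,q,v}
  live n5: {k,q,v}→{k,q,v}
  live n6: {k,q,v}→{q,v}
  live n7: {q,v}→{v}
  live n8: ∅→∅

Interference:
  a↔{k,q,v}
  k↔{a,p,q,v}
  p↔{k}
  q↔{a,k,v}
  v↔{a,k,q}

Registers:
  {a,k,q,v} pairwise interfere (4-clique) ⇒ χ ≥ 4
  4-colouring: R0={k}  R1={a,p}  R2={q}  R3={v}
  χ = 4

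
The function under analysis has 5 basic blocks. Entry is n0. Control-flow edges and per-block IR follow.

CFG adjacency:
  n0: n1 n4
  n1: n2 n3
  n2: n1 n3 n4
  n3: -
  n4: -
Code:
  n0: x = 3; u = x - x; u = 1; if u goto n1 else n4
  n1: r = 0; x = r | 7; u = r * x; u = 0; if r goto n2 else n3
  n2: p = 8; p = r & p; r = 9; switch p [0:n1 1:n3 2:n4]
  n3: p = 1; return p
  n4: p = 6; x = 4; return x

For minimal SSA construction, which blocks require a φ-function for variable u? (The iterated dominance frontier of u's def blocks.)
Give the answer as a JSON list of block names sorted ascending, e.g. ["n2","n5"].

idom tree: n1←n0 n2←n1 n3←n1 n4←n0
Join-block Dom:
  n1: preds {n0,n2}: {n0} ∩ {n0,n1,n2} = {n0}; idom=n0
  n3: preds {n1,n2}: {n0,n1} ∩ {n0,n1,n2} = {n0,n1}; idom=n1
  n4: preds {n0,n2}: {n0} ∩ {n0,n1,n2} = {n0}; idom=n0

DF walk-up:
  n1←n0: walk · to n0
  n1←n2: walk n2→n1 to n0
  n3←n1: walk · to n1
  n3←n2: walk n2 to n1
  n4←n0: walk · to n0
  n4←n2: walk n2→n1 to n0
  n0 → ∅
  n1 → {n1,n4}
  n2 → {n1,n3,n4}
  n3 → ∅
  n4 → ∅

φ for u: defs {n0,n1}
  DF⁺ = {n1,n4}

Answer: ["n1", "n4"]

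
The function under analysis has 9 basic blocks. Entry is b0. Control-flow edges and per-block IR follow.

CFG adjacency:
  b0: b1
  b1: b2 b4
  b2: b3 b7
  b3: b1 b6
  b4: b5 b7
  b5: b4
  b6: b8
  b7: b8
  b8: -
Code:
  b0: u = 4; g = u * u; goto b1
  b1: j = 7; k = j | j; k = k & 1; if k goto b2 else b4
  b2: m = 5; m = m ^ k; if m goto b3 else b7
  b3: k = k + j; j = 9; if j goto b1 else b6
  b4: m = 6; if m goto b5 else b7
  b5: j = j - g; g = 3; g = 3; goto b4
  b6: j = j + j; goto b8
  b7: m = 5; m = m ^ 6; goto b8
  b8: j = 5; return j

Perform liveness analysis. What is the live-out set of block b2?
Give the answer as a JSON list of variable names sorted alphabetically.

def/use:
  b0: def={g,u} ue=∅
  b1: def={j,k} ue=∅
  b2: def={m} ue={k}
  b3: def={j,k} ue={j,k}
  b4: def={m} ue=∅
  b5: def={g,j} ue={g,j}
  b6: def={j} ue={j}
  b7: def={m} ue=∅
  b8: def={j} ue=∅

Liveness:
  b0 li=∅ lo={g}
  b1 li={g} lo={g,j,k}
  b2 li={g,j,k} lo={g,j,k}
  b3 li={g,j,k} lo={g,j}
  b4 li={g,j} lo={g,j}
  b5 li={g,j} lo={g,j}
  b6 li={j} lo=∅
  b7 li=∅ lo=∅
  b8 li=∅ lo=∅

live-out(b2) = ["g", "j", "k"]

Answer: ["g", "j", "k"]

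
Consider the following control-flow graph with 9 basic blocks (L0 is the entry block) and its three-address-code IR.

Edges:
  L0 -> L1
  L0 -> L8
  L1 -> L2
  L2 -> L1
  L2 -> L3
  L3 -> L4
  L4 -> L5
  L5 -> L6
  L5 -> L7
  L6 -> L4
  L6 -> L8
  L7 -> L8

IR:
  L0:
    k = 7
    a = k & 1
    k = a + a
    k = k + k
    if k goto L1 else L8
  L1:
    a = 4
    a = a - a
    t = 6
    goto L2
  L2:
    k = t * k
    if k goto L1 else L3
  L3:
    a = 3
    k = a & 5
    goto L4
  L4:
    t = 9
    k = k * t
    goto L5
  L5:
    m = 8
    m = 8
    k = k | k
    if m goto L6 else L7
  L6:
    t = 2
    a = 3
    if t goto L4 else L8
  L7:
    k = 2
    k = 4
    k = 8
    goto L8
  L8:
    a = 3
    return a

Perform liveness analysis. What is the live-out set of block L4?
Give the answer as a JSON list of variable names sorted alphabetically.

def/use:
  L0: def={a,k} ue=∅
  L1: def={a,t} ue=∅
  L2: def={k} ue={k,t}
  L3: def={a,k} ue=∅
  L4: def={k,t} ue={k}
  L5: def={k,m} ue={k}
  L6: def={a,t} ue=∅
  L7: def={k} ue=∅
  L8: def={a} ue=∅

Liveness:
  live L0: ∅→{k}
  live L1: {k}→{k,t}
  live L2: {k,t}→{k}
  live L3: ∅→{k}
  live L4: {k}→{k}
  live L5: {k}→{k}
  live L6: {k}→{k}
  live L7: ∅→∅
  live L8: ∅→∅

live-out(L4) = ["k"]

Answer: ["k"]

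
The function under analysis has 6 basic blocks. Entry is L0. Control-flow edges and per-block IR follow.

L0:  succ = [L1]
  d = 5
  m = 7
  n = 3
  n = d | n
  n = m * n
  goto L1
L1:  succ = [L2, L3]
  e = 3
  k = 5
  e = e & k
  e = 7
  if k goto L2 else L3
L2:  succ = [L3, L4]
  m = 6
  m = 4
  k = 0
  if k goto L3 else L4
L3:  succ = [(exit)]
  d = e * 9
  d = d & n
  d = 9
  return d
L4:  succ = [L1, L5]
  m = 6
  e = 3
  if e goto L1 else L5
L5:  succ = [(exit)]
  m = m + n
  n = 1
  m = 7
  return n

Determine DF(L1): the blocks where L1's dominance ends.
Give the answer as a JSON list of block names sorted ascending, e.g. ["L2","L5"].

Answer: ["L1"]

Derivation:
idom tree: L1←L0 L2←L1 L3←L1 L4←L2 L5←L4
Dom at joins:
  L1: preds {L0,L4}: {L0} ∩ {L0,L1,L2,L4} = {L0}; idom=L0
  L3: preds {L1,L2}: {L0,L1} ∩ {L0,L1,L2} = {L0,L1}; idom=L1

DF derivation:
  join L1 pred L0: · stop@L0
  join L1 pred L4: L4→L2→L1 stop@L0
  join L3 pred L1: · stop@L1
  join L3 pred L2: L2 stop@L1
  L0 → ∅
  L1 → {L1}
  L2 → {L1,L3}
  L3 → ∅
  L4 → {L1}
  L5 → ∅

DF(L1) = ["L1"]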